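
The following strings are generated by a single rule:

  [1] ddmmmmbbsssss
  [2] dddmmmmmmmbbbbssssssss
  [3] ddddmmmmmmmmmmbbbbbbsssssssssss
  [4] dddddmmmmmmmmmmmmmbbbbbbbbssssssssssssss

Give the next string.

ddddddmmmmmmmmmmmmmmmmbbbbbbbbbbsssssssssssssssss

The n-th term is n d's then 3n-2 m's then 2n-2 b's then 3n-1 s's, where the shown terms are n = 2, 3, 4, 5.
At n = 6 the blocks have lengths 6, 16, 10, 17.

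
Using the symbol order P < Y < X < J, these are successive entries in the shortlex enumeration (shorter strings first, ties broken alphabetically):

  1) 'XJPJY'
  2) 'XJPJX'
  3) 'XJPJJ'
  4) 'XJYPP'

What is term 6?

XJYPX

Advancing 2 positions from XJYPP through XJYPP → XJYPY reaches term 6.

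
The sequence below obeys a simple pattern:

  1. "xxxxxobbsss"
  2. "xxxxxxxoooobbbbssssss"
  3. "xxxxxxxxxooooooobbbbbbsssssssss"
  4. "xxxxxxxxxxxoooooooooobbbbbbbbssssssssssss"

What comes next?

Reading off run lengths: x runs 5, 7, 9, 11; o runs 1, 4, 7, 10; b runs 2, 4, 6, 8; s runs 3, 6, 9, 12 — each is linear in n (n = 1, 2, …).
For the next term, n = 5, so the run lengths are 13, 13, 10, 15.

xxxxxxxxxxxxxooooooooooooobbbbbbbbbbsssssssssssssss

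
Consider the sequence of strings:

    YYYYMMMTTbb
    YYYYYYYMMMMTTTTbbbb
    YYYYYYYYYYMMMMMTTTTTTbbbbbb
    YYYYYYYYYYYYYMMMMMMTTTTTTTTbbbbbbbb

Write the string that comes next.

YYYYYYYYYYYYYYYYMMMMMMMTTTTTTTTTTbbbbbbbbbb

The n-th term is 3n+1 Y's then n+2 M's then 2n T's then 2n b's (n = 1, 2, …).
At n = 5 the blocks have lengths 16, 7, 10, 10.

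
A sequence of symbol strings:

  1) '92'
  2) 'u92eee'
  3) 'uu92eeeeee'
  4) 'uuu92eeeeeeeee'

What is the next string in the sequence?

uuuu92eeeeeeeeeeee

Each term wraps the previous one in u on the left and eee on the right.
One more step from uuu92eeeeeeeee gives the answer.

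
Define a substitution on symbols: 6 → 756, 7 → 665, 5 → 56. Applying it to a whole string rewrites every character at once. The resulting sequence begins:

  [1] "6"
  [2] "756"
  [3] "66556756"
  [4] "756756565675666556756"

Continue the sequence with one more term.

6655675666556756567565675666556756756756565675666556756

Replace each of the 21 characters of 756756565675666556756 in place — 665 56 756 665 56 756 56 756 56 756 665 56 756 756 756 56 56 756 665 56 756 — and concatenate.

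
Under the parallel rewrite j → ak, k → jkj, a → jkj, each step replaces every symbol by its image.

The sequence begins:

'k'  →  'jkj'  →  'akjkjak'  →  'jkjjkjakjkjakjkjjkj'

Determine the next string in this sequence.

Rewriting the 19 symbols of jkjjkjakjkjakjkjjkj one by one yields ak jkj ak ak jkj ak jkj jkj ak jkj ak jkj jkj ak jkj ak ak jkj ak; concatenated:

akjkjakakjkjakjkjjkjakjkjakjkjjkjakjkjakakjkjak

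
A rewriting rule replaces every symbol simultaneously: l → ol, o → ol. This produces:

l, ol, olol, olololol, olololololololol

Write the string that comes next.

olololololololololololololololol

φ(olololololololol) expands symbol-by-symbol to ol ol ol ol ol ol ol ol ol ol ol ol ol ol ol ol; joining the 16 pieces gives the next term.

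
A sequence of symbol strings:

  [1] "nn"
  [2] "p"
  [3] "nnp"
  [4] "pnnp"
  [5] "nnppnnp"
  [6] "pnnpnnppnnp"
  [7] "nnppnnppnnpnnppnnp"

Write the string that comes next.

Each term (from the third on) is the two preceding terms concatenated in order: term 3 = nn·p = nnp.
So term 8 is pnnpnnppnnp·nnppnnppnnpnnppnnp.

pnnpnnppnnpnnppnnppnnpnnppnnp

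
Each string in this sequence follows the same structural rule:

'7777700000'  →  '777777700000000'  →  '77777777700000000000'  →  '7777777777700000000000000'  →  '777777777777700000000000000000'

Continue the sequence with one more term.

77777777777777700000000000000000000

The n-th term is 2n+1 7's then 3n-1 0's, where the shown terms are n = 2, 3, 4, 5, 6.
Setting n = 7 gives 15, 20 characters in each block.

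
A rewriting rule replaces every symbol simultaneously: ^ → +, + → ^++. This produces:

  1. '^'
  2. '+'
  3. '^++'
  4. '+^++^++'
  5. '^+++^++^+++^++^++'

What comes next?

+^++^++^+++^++^+++^++^++^+++^++^+++^++^++

Replace each of the 17 characters of ^+++^++^+++^++^++ in place — + ^++ ^++ ^++ + ^++ ^++ + ^++ ^++ ^++ + ^++ ^++ + ^++ ^++ — and concatenate.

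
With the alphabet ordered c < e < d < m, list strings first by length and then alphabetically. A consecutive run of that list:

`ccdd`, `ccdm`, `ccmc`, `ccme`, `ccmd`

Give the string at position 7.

cecc

Advancing 2 positions from ccmd through ccmd → ccmm reaches term 7.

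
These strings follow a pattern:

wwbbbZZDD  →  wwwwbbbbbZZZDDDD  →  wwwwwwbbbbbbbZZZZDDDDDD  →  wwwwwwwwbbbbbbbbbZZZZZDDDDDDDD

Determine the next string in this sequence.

wwwwwwwwwwbbbbbbbbbbbZZZZZZDDDDDDDDDD

Reading off run lengths: w runs 2, 4, 6, 8; b runs 3, 5, 7, 9; Z runs 2, 3, 4, 5; D runs 2, 4, 6, 8 — each is linear in n (n = 1, 2, …).
Setting n = 5 gives 10, 11, 6, 10 characters in each block.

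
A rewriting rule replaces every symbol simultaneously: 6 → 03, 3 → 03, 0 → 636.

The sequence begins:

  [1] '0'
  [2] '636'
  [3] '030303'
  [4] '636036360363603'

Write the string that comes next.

Replace each of the 15 characters of 636036360363603 in place — 03 03 03 636 03 03 03 03 636 03 03 03 03 636 03 — and concatenate.

030303636030303036360303030363603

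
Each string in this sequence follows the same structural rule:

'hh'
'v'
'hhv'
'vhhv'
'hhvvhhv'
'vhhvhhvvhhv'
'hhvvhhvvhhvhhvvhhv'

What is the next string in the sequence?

vhhvhhvvhhvhhvvhhvvhhvhhvvhhv

Each term (from the third on) is the two preceding terms concatenated in order: term 3 = hh·v = hhv.
Continuing: vhhvhhvvhhv · hhvvhhvvhhvhhvvhhv gives term 8.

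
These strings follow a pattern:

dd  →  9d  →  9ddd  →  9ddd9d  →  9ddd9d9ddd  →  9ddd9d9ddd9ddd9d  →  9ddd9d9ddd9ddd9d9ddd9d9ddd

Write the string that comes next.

9ddd9d9ddd9ddd9d9ddd9d9ddd9ddd9d9ddd9ddd9d

From term 3 onward, concatenate the last term with the second-to-last: 9d·dd = 9ddd, 9ddd·9d = 9ddd9d, …
So term 8 is 9ddd9d9ddd9ddd9d9ddd9d9ddd·9ddd9d9ddd9ddd9d.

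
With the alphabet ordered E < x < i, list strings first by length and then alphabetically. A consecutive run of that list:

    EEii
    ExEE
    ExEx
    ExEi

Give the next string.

ExxE

The successor of ExEi increments the rightmost position that isn't already i and resets every position after it to E.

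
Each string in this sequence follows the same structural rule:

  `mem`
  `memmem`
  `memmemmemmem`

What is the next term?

s(k+1) = s(k)·s(k) — each term doubles the last.
Doubling memmemmemmem:

memmemmemmemmemmemmemmem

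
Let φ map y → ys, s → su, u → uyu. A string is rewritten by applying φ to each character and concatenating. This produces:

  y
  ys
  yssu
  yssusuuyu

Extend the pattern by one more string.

Rewriting each symbol of yssusuuyu: y→ys, s→su, s→su, u→uyu, s→su, u→uyu, u→uyu, y→ys, u→uyu, which concatenates to ys su su uyu su uyu uyu ys uyu.

yssusuuyusuuyuuyuysuyu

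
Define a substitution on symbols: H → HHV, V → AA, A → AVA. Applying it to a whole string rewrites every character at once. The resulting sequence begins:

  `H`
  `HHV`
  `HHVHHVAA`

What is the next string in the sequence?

HHVHHVAAHHVHHVAAAVAAVA

Rewriting each symbol of HHVHHVAA: H→HHV, H→HHV, V→AA, H→HHV, H→HHV, V→AA, A→AVA, A→AVA, which concatenates to HHV HHV AA HHV HHV AA AVA AVA.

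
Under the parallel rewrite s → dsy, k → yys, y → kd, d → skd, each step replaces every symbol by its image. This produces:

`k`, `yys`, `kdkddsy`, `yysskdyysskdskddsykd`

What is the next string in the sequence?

Rewriting the 20 symbols of yysskdyysskdskddsykd one by one yields kd kd dsy dsy yys skd kd kd dsy dsy yys skd dsy yys skd skd dsy kd yys skd; concatenated:

kdkddsydsyyysskdkdkddsydsyyysskddsyyysskdskddsykdyysskd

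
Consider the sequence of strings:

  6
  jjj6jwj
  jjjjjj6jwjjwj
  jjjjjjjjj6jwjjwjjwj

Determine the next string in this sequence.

jjjjjjjjjjjj6jwjjwjjwjjwj

Every step adds jjj to the front and jwj to the end of the previous string.
One more step from jjjjjjjjj6jwjjwjjwj gives the answer.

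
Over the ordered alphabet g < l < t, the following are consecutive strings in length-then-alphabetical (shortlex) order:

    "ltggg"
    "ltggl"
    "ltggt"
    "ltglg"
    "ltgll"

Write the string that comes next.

The successor of ltgll increments the rightmost position that isn't already t and resets every position after it to g.

ltglt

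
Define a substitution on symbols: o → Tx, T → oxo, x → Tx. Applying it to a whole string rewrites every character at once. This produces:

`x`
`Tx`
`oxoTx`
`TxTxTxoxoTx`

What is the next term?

Apply φ to TxTxTxoxoTx symbol by symbol: T→oxo, x→Tx, T→oxo, x→Tx, T→oxo, x→Tx, o→Tx, x→Tx, o→Tx, T→oxo, x→Tx; joined: oxo Tx oxo Tx oxo Tx Tx Tx Tx oxo Tx.

oxoTxoxoTxoxoTxTxTxTxoxoTx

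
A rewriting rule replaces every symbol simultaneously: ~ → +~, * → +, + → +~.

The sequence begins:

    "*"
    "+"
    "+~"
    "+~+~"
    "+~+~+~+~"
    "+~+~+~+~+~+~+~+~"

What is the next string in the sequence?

Replace each of the 16 characters of +~+~+~+~+~+~+~+~ in place — +~ +~ +~ +~ +~ +~ +~ +~ +~ +~ +~ +~ +~ +~ +~ +~ — and concatenate.

+~+~+~+~+~+~+~+~+~+~+~+~+~+~+~+~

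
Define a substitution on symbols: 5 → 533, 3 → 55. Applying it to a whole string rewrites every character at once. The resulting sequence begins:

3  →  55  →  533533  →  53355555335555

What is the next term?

Rewriting the 14 symbols of 53355555335555 one by one yields 533 55 55 533 533 533 533 533 55 55 533 533 533 533; concatenated:

53355555335335335335335555533533533533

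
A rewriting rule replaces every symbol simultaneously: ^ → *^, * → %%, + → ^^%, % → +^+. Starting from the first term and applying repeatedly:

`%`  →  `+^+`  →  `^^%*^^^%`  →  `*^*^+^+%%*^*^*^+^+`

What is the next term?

Rewriting the 18 symbols of *^*^+^+%%*^*^*^+^+ one by one yields %% *^ %% *^ ^^% *^ ^^% +^+ +^+ %% *^ %% *^ %% *^ ^^% *^ ^^%; concatenated:

%%*^%%*^^^%*^^^%+^++^+%%*^%%*^%%*^^^%*^^^%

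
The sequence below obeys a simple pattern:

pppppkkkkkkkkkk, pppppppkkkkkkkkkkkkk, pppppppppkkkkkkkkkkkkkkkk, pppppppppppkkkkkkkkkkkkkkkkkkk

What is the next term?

Term n consists of 2n-1 p's, followed by 3n+1 k's, where the shown terms are n = 3, 4, 5, 6.
For the next term, n = 7, so the run lengths are 13, 22.

pppppppppppppkkkkkkkkkkkkkkkkkkkkkk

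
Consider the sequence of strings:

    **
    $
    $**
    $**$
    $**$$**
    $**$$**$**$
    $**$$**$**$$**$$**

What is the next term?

This is a Fibonacci-style word recurrence s(k) = s(k−1)·s(k−2): e.g. $·** = $**.
Continuing: $**$$**$**$$**$$** · $**$$**$**$ gives term 8.

$**$$**$**$$**$$**$**$$**$**$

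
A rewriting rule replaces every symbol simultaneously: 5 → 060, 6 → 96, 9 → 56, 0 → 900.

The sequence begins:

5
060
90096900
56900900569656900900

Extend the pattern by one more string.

Replace each of the 20 characters of 56900900569656900900 in place — 060 96 56 900 900 56 900 900 060 96 56 96 060 96 56 900 900 56 900 900 — and concatenate.

060965690090056900900060965696060965690090056900900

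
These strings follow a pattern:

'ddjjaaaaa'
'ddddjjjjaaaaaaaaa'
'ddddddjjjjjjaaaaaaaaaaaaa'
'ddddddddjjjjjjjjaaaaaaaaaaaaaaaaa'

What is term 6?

ddddddddddddjjjjjjjjjjjjaaaaaaaaaaaaaaaaaaaaaaaaa

Reading off run lengths: d runs 2, 4, 6, 8; j runs 2, 4, 6, 8; a runs 5, 9, 13, 17 — each is linear in n (n = 1, 2, …).
At n = 6 the blocks have lengths 12, 12, 25.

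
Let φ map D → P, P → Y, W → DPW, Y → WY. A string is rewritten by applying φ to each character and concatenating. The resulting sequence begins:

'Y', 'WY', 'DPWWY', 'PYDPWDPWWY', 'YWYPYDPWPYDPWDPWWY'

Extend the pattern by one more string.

WYDPWWYYWYPYDPWYWYPYDPWPYDPWDPWWY

Applying the rule to each of the 18 symbols of YWYPYDPWPYDPWDPWWY gives the pieces WY DPW WY Y WY P Y DPW Y WY P Y DPW P Y DPW DPW WY, which concatenate to the answer.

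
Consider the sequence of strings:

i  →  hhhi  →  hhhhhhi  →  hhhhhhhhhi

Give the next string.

hhhhhhhhhhhhi

Every step adds hhh at the front: s(k+1) = hhh·s(k).
One more step from hhhhhhhhhi gives the answer.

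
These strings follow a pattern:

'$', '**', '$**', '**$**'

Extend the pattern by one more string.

Each term (from the third on) is the two preceding terms concatenated in order: term 3 = $·** = $**.
So term 5 is $**·**$**.

$****$**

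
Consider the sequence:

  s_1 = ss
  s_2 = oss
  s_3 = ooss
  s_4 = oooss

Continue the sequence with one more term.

Each term is the previous one with o prepended.
So the next term is o·oooss.

ooooss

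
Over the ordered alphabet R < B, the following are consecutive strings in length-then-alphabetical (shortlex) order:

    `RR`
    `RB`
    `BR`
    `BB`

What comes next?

RRR

BB is the last string of length 2, so the next is the first of length 3: R repeated 3 times.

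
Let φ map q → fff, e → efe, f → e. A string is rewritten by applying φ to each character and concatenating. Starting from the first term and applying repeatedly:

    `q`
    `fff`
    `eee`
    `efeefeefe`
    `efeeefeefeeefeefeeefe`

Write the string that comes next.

Rewriting the 21 symbols of efeeefeefeeefeefeeefe one by one yields efe e efe efe efe e efe efe e efe efe efe e efe efe e efe efe efe e efe; concatenated:

efeeefeefeefeeefeefeeefeefeefeeefeefeeefeefeefeeefe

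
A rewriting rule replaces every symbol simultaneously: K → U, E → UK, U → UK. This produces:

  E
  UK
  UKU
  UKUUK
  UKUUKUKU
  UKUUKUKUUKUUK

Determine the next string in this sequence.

Replace each of the 13 characters of UKUUKUKUUKUUK in place — UK U UK UK U UK U UK UK U UK UK U — and concatenate.

UKUUKUKUUKUUKUKUUKUKU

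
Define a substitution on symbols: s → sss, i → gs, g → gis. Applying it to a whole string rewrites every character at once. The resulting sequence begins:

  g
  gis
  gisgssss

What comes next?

gisgssssgisssssssssssss

Rewriting each symbol of gisgssss: g→gis, i→gs, s→sss, g→gis, s→sss, s→sss, s→sss, s→sss, which concatenates to gis gs sss gis sss sss sss sss.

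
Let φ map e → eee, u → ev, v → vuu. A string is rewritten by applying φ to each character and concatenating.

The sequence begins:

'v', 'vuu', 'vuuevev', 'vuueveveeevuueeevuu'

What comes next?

vuueveveeevuueeevuueeeeeeeeevuueveveeeeeeeeevuuevev

φ(vuueveveeevuueeevuu) expands symbol-by-symbol to vuu ev ev eee vuu eee vuu eee eee eee vuu ev ev eee eee eee vuu ev ev; joining the 19 pieces gives the next term.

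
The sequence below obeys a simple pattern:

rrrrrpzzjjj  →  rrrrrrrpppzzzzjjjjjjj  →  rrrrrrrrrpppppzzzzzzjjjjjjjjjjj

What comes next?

rrrrrrrrrrrpppppppzzzzzzzzjjjjjjjjjjjjjjj

Term n consists of 2n+3 r's, followed by 2n-1 p's, followed by 2n z's, followed by 4n-1 j's (n = 1, 2, …).
For the next term, n = 4, so the run lengths are 11, 7, 8, 15.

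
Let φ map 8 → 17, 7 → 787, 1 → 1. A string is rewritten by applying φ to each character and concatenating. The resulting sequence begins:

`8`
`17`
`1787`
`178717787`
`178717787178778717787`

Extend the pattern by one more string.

17871778717877871778717871778778717787178778717787

Applying the rule to each of the 21 symbols of 178717787178778717787 gives the pieces 1 787 17 787 1 787 787 17 787 1 787 17 787 787 17 787 1 787 787 17 787, which concatenate to the answer.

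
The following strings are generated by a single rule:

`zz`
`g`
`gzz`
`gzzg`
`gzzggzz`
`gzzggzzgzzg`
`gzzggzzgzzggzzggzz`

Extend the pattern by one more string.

gzzggzzgzzggzzggzzgzzggzzgzzg

Each term (from the third on) is the previous term followed by the one before it: term 3 = g·zz = gzz.
So term 8 is gzzggzzgzzggzzggzz·gzzggzzgzzg.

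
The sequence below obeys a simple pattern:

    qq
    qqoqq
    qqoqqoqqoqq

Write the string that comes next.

qqoqqoqqoqqoqqoqqoqqoqq

Each string is two copies of the previous one joined by 'o'.
So the next term is two copies of qqoqqoqqoqq with 'o' between the halves.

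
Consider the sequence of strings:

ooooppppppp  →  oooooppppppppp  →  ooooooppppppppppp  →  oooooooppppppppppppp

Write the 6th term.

Reading off run lengths: o runs 4, 5, 6, 7; p runs 7, 9, 11, 13 — each is linear in n, where the shown terms are n = 3, 4, 5, 6.
At n = 8 the blocks have lengths 9, 17.

oooooooooppppppppppppppppp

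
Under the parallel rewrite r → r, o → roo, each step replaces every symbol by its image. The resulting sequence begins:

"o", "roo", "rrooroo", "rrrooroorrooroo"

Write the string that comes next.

Rewriting the 15 symbols of rrrooroorrooroo one by one yields r r r roo roo r roo roo r r roo roo r roo roo; concatenated:

rrrrooroorrooroorrrooroorrooroo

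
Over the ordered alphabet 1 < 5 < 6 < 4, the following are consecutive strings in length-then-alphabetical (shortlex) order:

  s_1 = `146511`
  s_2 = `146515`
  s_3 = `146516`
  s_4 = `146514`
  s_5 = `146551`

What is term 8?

146554

Stepping forward 3 times from 146551: 146551 → 146555 → 146556, then the target.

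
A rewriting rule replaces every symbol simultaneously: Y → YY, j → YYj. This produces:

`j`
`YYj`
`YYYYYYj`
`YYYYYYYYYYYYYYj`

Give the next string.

Replace each of the 15 characters of YYYYYYYYYYYYYYj in place — YY YY YY YY YY YY YY YY YY YY YY YY YY YY YYj — and concatenate.

YYYYYYYYYYYYYYYYYYYYYYYYYYYYYYj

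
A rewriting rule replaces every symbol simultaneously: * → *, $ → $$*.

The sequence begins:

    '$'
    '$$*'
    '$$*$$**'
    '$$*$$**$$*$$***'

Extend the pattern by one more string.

$$*$$**$$*$$***$$*$$**$$*$$****

Applying the rule to each of the 15 symbols of $$*$$**$$*$$*** gives the pieces $$* $$* * $$* $$* * * $$* $$* * $$* $$* * * *, which concatenate to the answer.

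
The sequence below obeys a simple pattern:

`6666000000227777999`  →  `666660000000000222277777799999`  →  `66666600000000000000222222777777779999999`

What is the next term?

6666666000000000000000000222222227777777777999999999

Each string has the form 6^{n+3} 0^{4n+2} 2^{2n} 7^{2n+2} 9^{2n+1} (n = 1, 2, …).
For the next term, n = 4, so the run lengths are 7, 18, 8, 10, 9.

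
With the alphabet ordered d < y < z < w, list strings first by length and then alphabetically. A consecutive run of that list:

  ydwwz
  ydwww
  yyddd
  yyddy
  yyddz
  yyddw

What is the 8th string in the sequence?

yydyy

Advancing 2 positions from yyddw through yyddw → yydyd reaches term 8.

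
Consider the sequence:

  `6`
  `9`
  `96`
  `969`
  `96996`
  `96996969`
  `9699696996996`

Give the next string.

969969699699696996969

This is a Fibonacci-style word recurrence s(k) = s(k−1)·s(k−2): e.g. 9·6 = 96.
So term 8 is 9699696996996·96996969.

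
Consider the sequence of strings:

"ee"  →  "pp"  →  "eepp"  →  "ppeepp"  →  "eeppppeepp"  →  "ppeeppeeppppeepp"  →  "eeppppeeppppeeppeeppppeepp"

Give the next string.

ppeeppeeppppeeppeeppppeeppppeeppeeppppeepp

Each term (from the third on) is the two preceding terms concatenated in order: term 3 = ee·pp = eepp.
Continuing: ppeeppeeppppeepp · eeppppeeppppeeppeeppppeepp gives term 8.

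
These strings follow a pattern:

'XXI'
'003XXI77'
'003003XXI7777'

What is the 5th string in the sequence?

Each term wraps the previous one in 003 on the left and 77 on the right.
From 003003XXI7777, 2 further steps: 003003XXI7777 → 003003003XXI777777 → (answer).

003003003003XXI77777777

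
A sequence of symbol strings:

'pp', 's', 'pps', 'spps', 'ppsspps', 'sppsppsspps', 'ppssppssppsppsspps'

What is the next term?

sppsppssppsppssppssppsppsspps

Each term (from the third on) is the two preceding terms concatenated in order: term 3 = pp·s = pps.
The next term joins sppsppsspps and ppssppssppsppsspps.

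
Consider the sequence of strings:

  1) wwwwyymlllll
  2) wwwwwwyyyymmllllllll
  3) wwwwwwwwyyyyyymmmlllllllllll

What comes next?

The n-th term is 2n+2 w's then 2n y's then n m's then 3n+2 l's (n = 1, 2, …).
At n = 4 the blocks have lengths 10, 8, 4, 14.

wwwwwwwwwwyyyyyyyymmmmllllllllllllll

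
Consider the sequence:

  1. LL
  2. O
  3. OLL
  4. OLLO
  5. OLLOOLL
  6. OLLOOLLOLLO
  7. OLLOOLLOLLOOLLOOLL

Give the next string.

From term 3 onward, concatenate the last term with the second-to-last: O·LL = OLL, OLL·O = OLLO, …
Continuing: OLLOOLLOLLOOLLOOLL · OLLOOLLOLLO gives term 8.

OLLOOLLOLLOOLLOOLLOLLOOLLOLLO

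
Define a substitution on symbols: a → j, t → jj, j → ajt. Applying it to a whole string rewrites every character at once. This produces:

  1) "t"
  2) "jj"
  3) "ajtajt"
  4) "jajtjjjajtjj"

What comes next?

ajtjajtjjajtajtajtjajtjjajtajt

Apply φ to jajtjjjajtjj symbol by symbol: j→ajt, a→j, j→ajt, t→jj, j→ajt, j→ajt, j→ajt, a→j, j→ajt, t→jj, j→ajt, j→ajt; joined: ajt j ajt jj ajt ajt ajt j ajt jj ajt ajt.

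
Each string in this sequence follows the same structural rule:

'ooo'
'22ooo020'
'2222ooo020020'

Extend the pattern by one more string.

s(k+1) = 22·s(k)·020, so each term gains 22 as a prefix and 020 as a suffix.
So the next term is 22·2222ooo020020·020.

222222ooo020020020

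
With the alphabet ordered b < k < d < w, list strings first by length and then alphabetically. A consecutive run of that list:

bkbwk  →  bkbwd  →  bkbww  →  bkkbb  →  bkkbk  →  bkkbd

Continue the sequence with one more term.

bkkbw

The successor of bkkbd increments the rightmost position that isn't already w and resets every position after it to b.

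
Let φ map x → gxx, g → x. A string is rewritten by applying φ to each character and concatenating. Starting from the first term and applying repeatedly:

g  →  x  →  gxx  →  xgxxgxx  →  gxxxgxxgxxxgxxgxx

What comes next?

xgxxgxxgxxxgxxgxxxgxxgxxgxxxgxxgxxxgxxgxx

φ(gxxxgxxgxxxgxxgxx) expands symbol-by-symbol to x gxx gxx gxx x gxx gxx x gxx gxx gxx x gxx gxx x gxx gxx; joining the 17 pieces gives the next term.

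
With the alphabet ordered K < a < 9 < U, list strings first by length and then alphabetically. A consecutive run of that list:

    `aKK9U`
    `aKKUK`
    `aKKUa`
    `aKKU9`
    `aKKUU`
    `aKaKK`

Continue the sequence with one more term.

Find the rightmost character of aKaKK below U, bump it to the next letter, and reset everything to its right to K.

aKaKa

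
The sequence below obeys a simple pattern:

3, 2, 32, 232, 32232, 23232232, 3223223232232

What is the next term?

From term 3 onward, concatenate the second-to-last term with the last: 3·2 = 32, 2·32 = 232, …
Continuing: 23232232 · 3223223232232 gives term 8.

232322323223223232232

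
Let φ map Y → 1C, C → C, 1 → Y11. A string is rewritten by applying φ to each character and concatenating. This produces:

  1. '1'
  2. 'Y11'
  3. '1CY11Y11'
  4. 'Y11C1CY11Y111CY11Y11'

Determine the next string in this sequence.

1CY11Y11CY11C1CY11Y111CY11Y11Y11C1CY11Y111CY11Y11

Applying the rule to each of the 20 symbols of Y11C1CY11Y111CY11Y11 gives the pieces 1C Y11 Y11 C Y11 C 1C Y11 Y11 1C Y11 Y11 Y11 C 1C Y11 Y11 1C Y11 Y11, which concatenate to the answer.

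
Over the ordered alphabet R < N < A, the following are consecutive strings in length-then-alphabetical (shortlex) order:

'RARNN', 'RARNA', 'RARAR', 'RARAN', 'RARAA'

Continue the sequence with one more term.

The successor of RARAA increments the rightmost position that isn't already A and resets every position after it to R.

RANRR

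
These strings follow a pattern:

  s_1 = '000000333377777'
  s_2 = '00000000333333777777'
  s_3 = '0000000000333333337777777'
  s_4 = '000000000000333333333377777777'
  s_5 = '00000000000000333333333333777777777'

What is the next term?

0000000000000000333333333333337777777777

Each string has the form 0^{2n} 3^{2n-2} 7^{n+2}, where the shown terms are n = 3, 4, 5, 6, 7.
For the next term, n = 8, so the run lengths are 16, 14, 10.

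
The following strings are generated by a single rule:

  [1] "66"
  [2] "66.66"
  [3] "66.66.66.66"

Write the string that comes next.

Each string is two copies of the previous one joined by '.'.
One more doubling of 66.66.66.66 gives the answer.

66.66.66.66.66.66.66.66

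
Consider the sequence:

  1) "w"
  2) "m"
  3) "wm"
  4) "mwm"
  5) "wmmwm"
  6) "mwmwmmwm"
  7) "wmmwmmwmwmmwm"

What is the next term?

This is a Fibonacci-style word recurrence s(k) = s(k−2)·s(k−1): e.g. w·m = wm.
Continuing: mwmwmmwm · wmmwmmwmwmmwm gives term 8.

mwmwmmwmwmmwmmwmwmmwm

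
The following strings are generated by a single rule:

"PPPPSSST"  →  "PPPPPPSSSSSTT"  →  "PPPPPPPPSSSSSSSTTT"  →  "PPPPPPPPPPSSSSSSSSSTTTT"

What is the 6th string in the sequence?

PPPPPPPPPPPPPPSSSSSSSSSSSSSTTTTTT

Each string has the form P^{2n} S^{2n-1} T^{n-1}, where the shown terms are n = 2, 3, 4, 5.
Setting n = 7 gives 14, 13, 6 characters in each block.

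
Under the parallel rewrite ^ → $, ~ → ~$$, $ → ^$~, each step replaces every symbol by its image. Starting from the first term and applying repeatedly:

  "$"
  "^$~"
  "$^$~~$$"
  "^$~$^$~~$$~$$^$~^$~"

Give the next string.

Applying the rule to each of the 19 symbols of ^$~$^$~~$$~$$^$~^$~ gives the pieces $ ^$~ ~$$ ^$~ $ ^$~ ~$$ ~$$ ^$~ ^$~ ~$$ ^$~ ^$~ $ ^$~ ~$$ $ ^$~ ~$$, which concatenate to the answer.

$^$~~$$^$~$^$~~$$~$$^$~^$~~$$^$~^$~$^$~~$$$^$~~$$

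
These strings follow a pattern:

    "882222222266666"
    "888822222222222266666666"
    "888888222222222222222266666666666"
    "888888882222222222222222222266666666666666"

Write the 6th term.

The n-th term is 2n-2 8's then 4n 2's then 3n-1 6's, where the shown terms are n = 2, 3, 4, 5.
For term 6, n = 7, so the run lengths are 12, 28, 20.

888888888888222222222222222222222222222266666666666666666666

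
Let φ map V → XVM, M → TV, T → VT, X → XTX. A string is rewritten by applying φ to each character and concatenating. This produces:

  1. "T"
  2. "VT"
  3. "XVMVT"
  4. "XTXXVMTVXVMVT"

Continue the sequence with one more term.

φ(XTXXVMTVXVMVT) expands symbol-by-symbol to XTX VT XTX XTX XVM TV VT XVM XTX XVM TV XVM VT; joining the 13 pieces gives the next term.

XTXVTXTXXTXXVMTVVTXVMXTXXVMTVXVMVT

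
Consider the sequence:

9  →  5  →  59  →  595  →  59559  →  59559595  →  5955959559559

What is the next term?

This is a Fibonacci-style word recurrence s(k) = s(k−1)·s(k−2): e.g. 5·9 = 59.
Continuing: 5955959559559 · 59559595 gives term 8.

595595955955959559595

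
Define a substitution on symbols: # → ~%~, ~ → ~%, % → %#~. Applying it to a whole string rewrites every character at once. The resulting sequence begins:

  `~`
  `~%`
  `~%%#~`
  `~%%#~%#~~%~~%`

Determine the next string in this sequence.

Rewriting the 13 symbols of ~%%#~%#~~%~~% one by one yields ~% %#~ %#~ ~%~ ~% %#~ ~%~ ~% ~% %#~ ~% ~% %#~; concatenated:

~%%#~%#~~%~~%%#~~%~~%~%%#~~%~%%#~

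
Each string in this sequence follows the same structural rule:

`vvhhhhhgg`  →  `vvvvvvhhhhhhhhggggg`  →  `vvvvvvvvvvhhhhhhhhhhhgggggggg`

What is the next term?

vvvvvvvvvvvvvvhhhhhhhhhhhhhhggggggggggg

Term n consists of 4n-2 v's, followed by 3n+2 h's, followed by 3n-1 g's (n = 1, 2, …).
Setting n = 4 gives 14, 14, 11 characters in each block.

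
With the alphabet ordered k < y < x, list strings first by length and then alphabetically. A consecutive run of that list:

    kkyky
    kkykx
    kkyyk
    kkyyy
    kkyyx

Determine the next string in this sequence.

Treat kkyyx as a base-3 numeral over the given alphabet and add one, carrying through any trailing x's.

kkyxk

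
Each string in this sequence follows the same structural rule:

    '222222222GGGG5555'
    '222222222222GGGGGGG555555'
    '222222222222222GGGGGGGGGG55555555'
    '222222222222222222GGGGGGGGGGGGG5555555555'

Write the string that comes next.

Reading off run lengths: 2 runs 9, 12, 15, 18; G runs 4, 7, 10, 13; 5 runs 4, 6, 8, 10 — each is linear in n, where the shown terms are n = 2, 3, 4, 5.
At n = 6 the blocks have lengths 21, 16, 12.

222222222222222222222GGGGGGGGGGGGGGGG555555555555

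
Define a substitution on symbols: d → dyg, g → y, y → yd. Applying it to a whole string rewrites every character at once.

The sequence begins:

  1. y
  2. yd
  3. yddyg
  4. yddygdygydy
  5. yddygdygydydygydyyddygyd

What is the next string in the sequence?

Rewriting the 24 symbols of yddygdygydydygydyyddygyd one by one yields yd dyg dyg yd y dyg yd y yd dyg yd dyg yd y yd dyg yd yd dyg dyg yd y yd dyg; concatenated:

yddygdygydydygydyyddygyddygydyyddygydyddygdygydyyddyg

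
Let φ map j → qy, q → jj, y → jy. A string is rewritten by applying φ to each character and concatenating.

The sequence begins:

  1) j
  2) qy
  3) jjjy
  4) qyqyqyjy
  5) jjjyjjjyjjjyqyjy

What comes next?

qyqyqyjyqyqyqyjyqyqyqyjyjjjyqyjy

φ(jjjyjjjyjjjyqyjy) expands symbol-by-symbol to qy qy qy jy qy qy qy jy qy qy qy jy jj jy qy jy; joining the 16 pieces gives the next term.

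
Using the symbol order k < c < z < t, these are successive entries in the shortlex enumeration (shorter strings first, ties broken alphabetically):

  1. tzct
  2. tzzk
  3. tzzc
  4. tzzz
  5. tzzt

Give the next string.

The successor of tzzt increments the rightmost position that isn't already t and resets every position after it to k.

tztk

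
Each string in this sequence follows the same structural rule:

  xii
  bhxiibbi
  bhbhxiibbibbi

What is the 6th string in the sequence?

s(k+1) = bh·s(k)·bbi, so each term gains bh as a prefix and bbi as a suffix.
From bhbhxiibbibbi, 3 further steps: bhbhxiibbibbi → bhbhbhxiibbibbibbi → bhbhbhbhxiibbibbibbibbi → (answer).

bhbhbhbhbhxiibbibbibbibbibbi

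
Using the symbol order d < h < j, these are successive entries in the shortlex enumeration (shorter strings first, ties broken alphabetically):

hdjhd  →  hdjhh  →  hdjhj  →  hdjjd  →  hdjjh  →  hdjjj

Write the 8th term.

Advancing 2 positions from hdjjj through hdjjj → hhddd reaches term 8.

hhddh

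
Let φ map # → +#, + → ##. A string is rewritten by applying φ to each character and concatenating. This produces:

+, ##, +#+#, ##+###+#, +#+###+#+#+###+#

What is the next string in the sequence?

Rewriting the 16 symbols of +#+###+#+#+###+# one by one yields ## +# ## +# +# +# ## +# ## +# ## +# +# +# ## +#; concatenated:

##+###+#+#+###+###+###+#+#+###+#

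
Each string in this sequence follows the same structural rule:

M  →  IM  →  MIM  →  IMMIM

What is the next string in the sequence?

MIMIMMIM

From term 3 onward, concatenate the second-to-last term with the last: M·IM = MIM, IM·MIM = IMMIM, …
The next term joins MIM and IMMIM.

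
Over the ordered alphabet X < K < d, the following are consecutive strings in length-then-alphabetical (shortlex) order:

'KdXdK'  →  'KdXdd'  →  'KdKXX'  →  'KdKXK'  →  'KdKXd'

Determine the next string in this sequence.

KdKKX

Treat KdKXd as a base-3 numeral over the given alphabet and add one, carrying through any trailing d's.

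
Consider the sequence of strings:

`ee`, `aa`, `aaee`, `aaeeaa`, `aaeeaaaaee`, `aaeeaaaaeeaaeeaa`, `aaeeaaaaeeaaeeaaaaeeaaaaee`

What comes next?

aaeeaaaaeeaaeeaaaaeeaaaaeeaaeeaaaaeeaaeeaa

Each term (from the third on) is the previous term followed by the one before it: term 3 = aa·ee = aaee.
Continuing: aaeeaaaaeeaaeeaaaaeeaaaaee · aaeeaaaaeeaaeeaa gives term 8.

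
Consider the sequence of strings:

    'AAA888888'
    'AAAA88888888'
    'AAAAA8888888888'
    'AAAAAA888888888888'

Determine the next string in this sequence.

The n-th term is n A's then 2n 8's, where the shown terms are n = 3, 4, 5, 6.
Setting n = 7 gives 7, 14 characters in each block.

AAAAAAA88888888888888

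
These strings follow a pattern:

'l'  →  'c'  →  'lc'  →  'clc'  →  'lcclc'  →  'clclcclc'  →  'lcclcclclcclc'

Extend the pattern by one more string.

Each term (from the third on) is the two preceding terms concatenated in order: term 3 = l·c = lc.
The next term joins clclcclc and lcclcclclcclc.

clclcclclcclcclclcclc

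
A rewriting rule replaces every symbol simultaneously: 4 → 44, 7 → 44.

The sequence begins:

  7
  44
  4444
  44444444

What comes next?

Rewriting each symbol of 44444444: 4→44, 4→44, 4→44, 4→44, 4→44, 4→44, 4→44, 4→44, which concatenates to 44 44 44 44 44 44 44 44.

4444444444444444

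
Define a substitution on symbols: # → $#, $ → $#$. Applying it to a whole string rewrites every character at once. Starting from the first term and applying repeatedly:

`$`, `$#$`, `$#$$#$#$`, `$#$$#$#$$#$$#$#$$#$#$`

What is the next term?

Rewriting the 21 symbols of $#$$#$#$$#$$#$#$$#$#$ one by one yields $#$ $# $#$ $#$ $# $#$ $# $#$ $#$ $# $#$ $#$ $# $#$ $# $#$ $#$ $# $#$ $# $#$; concatenated:

$#$$#$#$$#$$#$#$$#$#$$#$$#$#$$#$$#$#$$#$#$$#$$#$#$$#$#$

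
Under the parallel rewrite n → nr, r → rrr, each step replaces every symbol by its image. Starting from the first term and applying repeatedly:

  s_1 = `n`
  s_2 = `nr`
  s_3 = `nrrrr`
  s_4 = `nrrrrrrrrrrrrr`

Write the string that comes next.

φ(nrrrrrrrrrrrrr) expands symbol-by-symbol to nr rrr rrr rrr rrr rrr rrr rrr rrr rrr rrr rrr rrr rrr; joining the 14 pieces gives the next term.

nrrrrrrrrrrrrrrrrrrrrrrrrrrrrrrrrrrrrrrrr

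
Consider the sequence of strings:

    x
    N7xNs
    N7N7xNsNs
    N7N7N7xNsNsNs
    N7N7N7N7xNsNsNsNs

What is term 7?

N7N7N7N7N7N7xNsNsNsNsNsNs

Each term wraps the previous one in N7 on the left and Ns on the right.
From N7N7N7N7xNsNsNsNs, 2 further steps: N7N7N7N7xNsNsNsNs → N7N7N7N7N7xNsNsNsNsNs → (answer).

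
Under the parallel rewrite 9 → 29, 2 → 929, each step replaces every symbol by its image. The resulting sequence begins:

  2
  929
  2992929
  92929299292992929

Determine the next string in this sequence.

φ(92929299292992929) expands symbol-by-symbol to 29 929 29 929 29 929 29 29 929 29 929 29 29 929 29 929 29; joining the 17 pieces gives the next term.

29929299292992929299292992929299292992929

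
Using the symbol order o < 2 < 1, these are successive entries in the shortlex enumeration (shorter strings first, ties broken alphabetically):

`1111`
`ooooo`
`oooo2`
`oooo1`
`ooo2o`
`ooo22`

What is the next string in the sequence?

ooo21

Treat ooo22 as a base-3 numeral over the given alphabet and add one, carrying through any trailing 1's.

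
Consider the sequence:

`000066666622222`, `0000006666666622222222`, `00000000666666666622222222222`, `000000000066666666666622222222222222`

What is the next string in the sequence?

Reading off run lengths: 0 runs 4, 6, 8, 10; 6 runs 6, 8, 10, 12; 2 runs 5, 8, 11, 14 — each is linear in n, where the shown terms are n = 2, 3, 4, 5.
For the next term, n = 6, so the run lengths are 12, 14, 17.

0000000000006666666666666622222222222222222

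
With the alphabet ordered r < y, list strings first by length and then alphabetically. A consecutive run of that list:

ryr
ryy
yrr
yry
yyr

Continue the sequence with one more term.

yyy

Treat yyr as a base-2 numeral over the given alphabet and add one, carrying through any trailing y's.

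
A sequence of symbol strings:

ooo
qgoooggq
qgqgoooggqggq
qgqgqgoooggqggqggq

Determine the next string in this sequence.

qgqgqgqgoooggqggqggqggq

s(k+1) = qg·s(k)·ggq, so each term gains qg as a prefix and ggq as a suffix.
So the next term is qg·qgqgqgoooggqggqggq·ggq.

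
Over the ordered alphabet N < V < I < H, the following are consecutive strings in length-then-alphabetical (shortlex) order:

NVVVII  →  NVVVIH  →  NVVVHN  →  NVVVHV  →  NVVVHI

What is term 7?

NVVINN

Stepping forward 2 times from NVVVHI: NVVVHI → NVVVHH, then the target.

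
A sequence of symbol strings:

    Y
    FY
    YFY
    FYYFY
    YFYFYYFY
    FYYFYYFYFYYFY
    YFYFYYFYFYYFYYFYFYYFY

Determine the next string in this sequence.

This is a Fibonacci-style word recurrence s(k) = s(k−2)·s(k−1): e.g. Y·FY = YFY.
So term 8 is FYYFYYFYFYYFY·YFYFYYFYFYYFYYFYFYYFY.

FYYFYYFYFYYFYYFYFYYFYFYYFYYFYFYYFY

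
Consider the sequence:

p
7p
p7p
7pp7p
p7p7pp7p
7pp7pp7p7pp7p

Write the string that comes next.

Each term (from the third on) is the two preceding terms concatenated in order: term 3 = p·7p = p7p.
Continuing: p7p7pp7p · 7pp7pp7p7pp7p gives term 7.

p7p7pp7p7pp7pp7p7pp7p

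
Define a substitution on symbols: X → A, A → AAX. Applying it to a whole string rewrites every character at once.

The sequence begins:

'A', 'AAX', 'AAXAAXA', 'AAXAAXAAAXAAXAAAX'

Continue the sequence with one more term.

Replace each of the 17 characters of AAXAAXAAAXAAXAAAX in place — AAX AAX A AAX AAX A AAX AAX AAX A AAX AAX A AAX AAX AAX A — and concatenate.

AAXAAXAAAXAAXAAAXAAXAAXAAAXAAXAAAXAAXAAXA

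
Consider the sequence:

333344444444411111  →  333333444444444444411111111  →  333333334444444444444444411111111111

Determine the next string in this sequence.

The n-th term is 2n 3's then 4n+1 4's then 3n-1 1's, where the shown terms are n = 2, 3, 4.
For the next term, n = 5, so the run lengths are 10, 21, 14.

333333333344444444444444444444411111111111111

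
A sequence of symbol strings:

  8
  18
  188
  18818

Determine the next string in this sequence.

18818188

From term 3 onward, concatenate the last term with the second-to-last: 18·8 = 188, 188·18 = 18818, …
So term 5 is 18818·188.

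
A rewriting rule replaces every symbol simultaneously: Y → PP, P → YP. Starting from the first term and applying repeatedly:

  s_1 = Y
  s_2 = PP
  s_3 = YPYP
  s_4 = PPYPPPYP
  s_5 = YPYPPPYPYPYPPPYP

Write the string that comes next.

PPYPPPYPYPYPPPYPPPYPPPYPYPYPPPYP

φ(YPYPPPYPYPYPPPYP) expands symbol-by-symbol to PP YP PP YP YP YP PP YP PP YP PP YP YP YP PP YP; joining the 16 pieces gives the next term.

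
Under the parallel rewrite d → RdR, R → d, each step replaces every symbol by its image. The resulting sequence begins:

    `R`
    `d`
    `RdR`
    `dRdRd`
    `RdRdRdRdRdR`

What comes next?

dRdRdRdRdRdRdRdRdRdRd

Rewriting each symbol of RdRdRdRdRdR: R→d, d→RdR, R→d, d→RdR, R→d, d→RdR, R→d, d→RdR, R→d, d→RdR, R→d, which concatenates to d RdR d RdR d RdR d RdR d RdR d.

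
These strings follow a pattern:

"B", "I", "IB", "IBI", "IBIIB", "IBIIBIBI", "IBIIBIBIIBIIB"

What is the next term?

IBIIBIBIIBIIBIBIIBIBI

This is a Fibonacci-style word recurrence s(k) = s(k−1)·s(k−2): e.g. I·B = IB.
So term 8 is IBIIBIBIIBIIB·IBIIBIBI.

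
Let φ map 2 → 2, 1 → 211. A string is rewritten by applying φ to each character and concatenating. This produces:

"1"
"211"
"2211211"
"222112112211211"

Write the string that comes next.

2222112112211211222112112211211

φ(222112112211211) expands symbol-by-symbol to 2 2 2 211 211 2 211 211 2 2 211 211 2 211 211; joining the 15 pieces gives the next term.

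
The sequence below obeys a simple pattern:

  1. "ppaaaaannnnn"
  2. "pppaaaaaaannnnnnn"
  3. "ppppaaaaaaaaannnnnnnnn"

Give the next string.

The n-th term is n p's then 2n+1 a's then 2n+1 n's, where the shown terms are n = 2, 3, 4.
At n = 5 the blocks have lengths 5, 11, 11.

pppppaaaaaaaaaaannnnnnnnnnn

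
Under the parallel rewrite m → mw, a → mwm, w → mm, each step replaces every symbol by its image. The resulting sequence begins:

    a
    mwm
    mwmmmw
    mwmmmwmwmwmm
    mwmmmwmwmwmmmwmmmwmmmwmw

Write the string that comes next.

Rewriting the 24 symbols of mwmmmwmwmwmmmwmmmwmmmwmw one by one yields mw mm mw mw mw mm mw mm mw mm mw mw mw mm mw mw mw mm mw mw mw mm mw mm; concatenated:

mwmmmwmwmwmmmwmmmwmmmwmwmwmmmwmwmwmmmwmwmwmmmwmm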